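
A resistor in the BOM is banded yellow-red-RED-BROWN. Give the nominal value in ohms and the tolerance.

Yellow → 4 (first significant figure)
Red → 2 (second significant figure)
Red → ×10^2 multiplier
Brown → ±1% tolerance
42 × 100 = 4200 Ω

4200 Ω ±1%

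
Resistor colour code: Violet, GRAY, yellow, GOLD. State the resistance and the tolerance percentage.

Violet → 7 (first significant figure)
Grey → 8 (second significant figure)
Yellow → ×10^4 multiplier
Gold → ±5% tolerance
78 × 10000 = 780000 Ω

780000 Ω ±5%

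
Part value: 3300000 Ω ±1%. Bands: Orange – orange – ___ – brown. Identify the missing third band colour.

3300000 Ω = 33 × 10^5.
The third band is the multiplier, 10^5, which is green.

green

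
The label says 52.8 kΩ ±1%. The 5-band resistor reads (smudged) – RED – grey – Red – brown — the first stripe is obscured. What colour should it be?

52800 Ω = 528 × 10^2.
The first band gives digit 5 of the significand, and 5 is green.

green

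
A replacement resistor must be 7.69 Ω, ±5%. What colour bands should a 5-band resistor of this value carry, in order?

7.69 Ω = 769 × 10^-2.
7 → violet
6 → blue
9 → white
Multiplier 10^-2 → silver.
±5% tolerance → gold.

violet, blue, white, silver, gold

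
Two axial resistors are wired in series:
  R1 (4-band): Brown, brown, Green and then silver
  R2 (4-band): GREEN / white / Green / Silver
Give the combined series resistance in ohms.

7000000 Ω

R1: brown, brown → 11; green ×10^5 → 1100000 Ω.
R2: green, white → 59; green ×10^5 → 5900000 Ω.
Series: 1100000 + 5900000 = 7000000 Ω.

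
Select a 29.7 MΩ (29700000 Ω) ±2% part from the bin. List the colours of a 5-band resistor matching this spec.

red, white, violet, green, red

29700000 Ω = 297 × 10^5.
2 → red
9 → white
7 → violet
Multiplier 10^5 → green.
±2% tolerance → red.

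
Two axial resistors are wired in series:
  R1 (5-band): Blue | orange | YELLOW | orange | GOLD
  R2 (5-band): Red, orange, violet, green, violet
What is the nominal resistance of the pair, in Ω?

R1: blue, orange, yellow → 634; orange ×10^3 → 634000 Ω.
R2: red, orange, violet → 237; green ×10^5 → 23700000 Ω.
Series: 634000 + 23700000 = 24334000 Ω.

24334000 Ω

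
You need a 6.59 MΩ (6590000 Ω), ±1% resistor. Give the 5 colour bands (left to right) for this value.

6590000 Ω = 659 × 10^4.
6 → blue
5 → green
9 → white
Multiplier 10^4 → yellow.
±1% tolerance → brown.

blue, green, white, yellow, brown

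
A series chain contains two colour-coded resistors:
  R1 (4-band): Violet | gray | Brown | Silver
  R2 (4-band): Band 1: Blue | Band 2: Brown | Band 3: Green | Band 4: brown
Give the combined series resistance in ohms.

6100780 Ω

R1: violet, grey → 78; brown ×10 → 780 Ω.
R2: blue, brown → 61; green ×10^5 → 6100000 Ω.
Series: 780 + 6100000 = 6100780 Ω.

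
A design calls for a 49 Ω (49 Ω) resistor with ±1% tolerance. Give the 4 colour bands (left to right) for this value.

49 Ω = 49 × 10^0.
4 → yellow
9 → white
Multiplier 10^0 → black.
±1% tolerance → brown.

yellow, white, black, brown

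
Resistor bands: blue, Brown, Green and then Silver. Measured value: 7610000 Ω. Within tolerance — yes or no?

Blue → 6 (first significant figure)
Brown → 1 (second significant figure)
Green → ×10^5 multiplier
Silver → ±10% tolerance
61 × 100000 = 6100000 Ω
Allowed range: 5490000 Ω to 6710000 Ω.
7610000 Ω lies outside that range.

no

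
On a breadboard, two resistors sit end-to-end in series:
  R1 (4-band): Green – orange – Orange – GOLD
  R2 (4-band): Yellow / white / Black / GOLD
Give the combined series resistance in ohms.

R1: green, orange → 53; orange ×10^3 → 53000 Ω.
R2: yellow, white → 49; black ×1 → 49 Ω.
Series: 53000 + 49 = 53049 Ω.

53049 Ω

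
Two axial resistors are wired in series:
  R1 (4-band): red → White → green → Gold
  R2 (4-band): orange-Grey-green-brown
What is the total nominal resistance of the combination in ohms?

R1: red, white → 29; green ×10^5 → 2900000 Ω.
R2: orange, grey → 38; green ×10^5 → 3800000 Ω.
Series: 2900000 + 3800000 = 6700000 Ω.

6700000 Ω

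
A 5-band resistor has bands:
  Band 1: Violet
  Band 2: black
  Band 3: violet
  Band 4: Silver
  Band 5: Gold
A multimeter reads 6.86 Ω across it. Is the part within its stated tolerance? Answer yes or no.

yes

Violet → 7 (first significant figure)
Black → 0 (second significant figure)
Violet → 7 (third significant figure)
Silver → ×0.01 multiplier
Gold → ±5% tolerance
707 × 0.01 = 7.07 Ω
Allowed range: 6.7165 Ω to 7.4235 Ω.
6.86 Ω lies inside that range.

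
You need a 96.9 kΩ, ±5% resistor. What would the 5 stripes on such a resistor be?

96900 Ω = 969 × 10^2.
9 → white
6 → blue
9 → white
Multiplier 10^2 → red.
±5% tolerance → gold.

white, blue, white, red, gold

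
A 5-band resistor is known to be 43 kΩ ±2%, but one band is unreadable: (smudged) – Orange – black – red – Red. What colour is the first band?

43000 Ω = 430 × 10^2.
The first band gives digit 4 of the significand, and 4 is yellow.

yellow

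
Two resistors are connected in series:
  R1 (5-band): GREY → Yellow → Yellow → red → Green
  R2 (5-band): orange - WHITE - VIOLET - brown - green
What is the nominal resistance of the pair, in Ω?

R1: grey, yellow, yellow → 844; red ×10^2 → 84400 Ω.
R2: orange, white, violet → 397; brown ×10 → 3970 Ω.
Series: 84400 + 3970 = 88370 Ω.

88370 Ω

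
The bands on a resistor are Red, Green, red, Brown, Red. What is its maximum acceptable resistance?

Red → 2 (first significant figure)
Green → 5 (second significant figure)
Red → 2 (third significant figure)
Brown → ×10 multiplier
Red → ±2% tolerance
252 × 10 = 2520 Ω
Maximum = 2520 × (1 + 2/100) = 2570.4 Ω.

2570.4 Ω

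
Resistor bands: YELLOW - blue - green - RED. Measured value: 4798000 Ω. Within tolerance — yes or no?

no

Yellow → 4 (first significant figure)
Blue → 6 (second significant figure)
Green → ×10^5 multiplier
Red → ±2% tolerance
46 × 100000 = 4600000 Ω
Allowed range: 4508000 Ω to 4692000 Ω.
4798000 Ω lies outside that range.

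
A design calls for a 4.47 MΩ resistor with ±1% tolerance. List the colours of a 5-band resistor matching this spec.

4470000 Ω = 447 × 10^4.
4 → yellow
4 → yellow
7 → violet
Multiplier 10^4 → yellow.
±1% tolerance → brown.

yellow, yellow, violet, yellow, brown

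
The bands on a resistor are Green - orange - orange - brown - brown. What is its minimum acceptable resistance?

Green → 5 (first significant figure)
Orange → 3 (second significant figure)
Orange → 3 (third significant figure)
Brown → ×10 multiplier
Brown → ±1% tolerance
533 × 10 = 5330 Ω
Minimum = 5330 × (1 − 1/100) = 5276.7 Ω.

5276.7 Ω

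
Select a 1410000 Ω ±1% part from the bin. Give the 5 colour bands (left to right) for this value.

brown, yellow, brown, yellow, brown

1410000 Ω = 141 × 10^4.
1 → brown
4 → yellow
1 → brown
Multiplier 10^4 → yellow.
±1% tolerance → brown.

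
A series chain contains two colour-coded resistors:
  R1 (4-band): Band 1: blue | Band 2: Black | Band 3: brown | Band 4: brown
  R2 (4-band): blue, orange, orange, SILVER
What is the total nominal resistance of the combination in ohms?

R1: blue, black → 60; brown ×10 → 600 Ω.
R2: blue, orange → 63; orange ×10^3 → 63000 Ω.
Series: 600 + 63000 = 63600 Ω.

63600 Ω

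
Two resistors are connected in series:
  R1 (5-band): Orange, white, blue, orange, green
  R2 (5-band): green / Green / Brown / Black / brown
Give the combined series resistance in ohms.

396551 Ω

R1: orange, white, blue → 396; orange ×10^3 → 396000 Ω.
R2: green, green, brown → 551; black ×1 → 551 Ω.
Series: 396000 + 551 = 396551 Ω.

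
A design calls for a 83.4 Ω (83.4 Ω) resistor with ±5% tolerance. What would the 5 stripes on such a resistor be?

grey, orange, yellow, gold, gold

83.4 Ω = 834 × 10^-1.
8 → grey
3 → orange
4 → yellow
Multiplier 10^-1 → gold.
±5% tolerance → gold.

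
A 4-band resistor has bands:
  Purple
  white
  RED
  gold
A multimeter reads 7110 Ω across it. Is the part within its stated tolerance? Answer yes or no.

Violet → 7 (first significant figure)
White → 9 (second significant figure)
Red → ×10^2 multiplier
Gold → ±5% tolerance
79 × 100 = 7900 Ω
Allowed range: 7505 Ω to 8295 Ω.
7110 Ω lies outside that range.

no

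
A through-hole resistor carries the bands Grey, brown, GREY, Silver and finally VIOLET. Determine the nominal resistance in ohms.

Grey → 8 (first significant figure)
Brown → 1 (second significant figure)
Grey → 8 (third significant figure)
Silver → ×0.01 multiplier
818 × 0.01 = 8.18 Ω

8.18 Ω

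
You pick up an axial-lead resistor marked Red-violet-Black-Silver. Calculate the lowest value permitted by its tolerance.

24.3 Ω

Red → 2 (first significant figure)
Violet → 7 (second significant figure)
Black → ×1 multiplier
Silver → ±10% tolerance
27 × 1 = 27 Ω
Lowest = 27 × (1 − 10/100) = 24.3 Ω.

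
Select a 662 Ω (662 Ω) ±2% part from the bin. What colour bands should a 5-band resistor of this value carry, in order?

662 Ω = 662 × 10^0.
6 → blue
6 → blue
2 → red
Multiplier 10^0 → black.
±2% tolerance → red.

blue, blue, red, black, red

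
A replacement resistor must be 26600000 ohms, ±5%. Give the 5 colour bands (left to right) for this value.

26600000 Ω = 266 × 10^5.
2 → red
6 → blue
6 → blue
Multiplier 10^5 → green.
±5% tolerance → gold.

red, blue, blue, green, gold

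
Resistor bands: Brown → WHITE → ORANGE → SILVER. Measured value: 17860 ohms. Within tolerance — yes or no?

yes

Brown → 1 (first significant figure)
White → 9 (second significant figure)
Orange → ×10^3 multiplier
Silver → ±10% tolerance
19 × 1000 = 19000 Ω
Allowed range: 17100 Ω to 20900 Ω.
17860 ohms lies inside that range.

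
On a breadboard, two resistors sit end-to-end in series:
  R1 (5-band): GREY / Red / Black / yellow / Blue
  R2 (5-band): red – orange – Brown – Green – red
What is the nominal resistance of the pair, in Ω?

31300000 Ω

R1: grey, red, black → 820; yellow ×10^4 → 8200000 Ω.
R2: red, orange, brown → 231; green ×10^5 → 23100000 Ω.
Series: 8200000 + 23100000 = 31300000 Ω.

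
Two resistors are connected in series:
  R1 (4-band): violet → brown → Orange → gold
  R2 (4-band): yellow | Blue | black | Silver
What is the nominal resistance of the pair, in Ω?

R1: violet, brown → 71; orange ×10^3 → 71000 Ω.
R2: yellow, blue → 46; black ×1 → 46 Ω.
Series: 71000 + 46 = 71046 Ω.

71046 Ω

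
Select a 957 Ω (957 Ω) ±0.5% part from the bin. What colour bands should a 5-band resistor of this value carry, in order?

white, green, violet, black, green

957 Ω = 957 × 10^0.
9 → white
5 → green
7 → violet
Multiplier 10^0 → black.
±0.5% tolerance → green.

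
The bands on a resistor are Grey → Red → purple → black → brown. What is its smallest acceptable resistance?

Grey → 8 (first significant figure)
Red → 2 (second significant figure)
Violet → 7 (third significant figure)
Black → ×1 multiplier
Brown → ±1% tolerance
827 × 1 = 827 Ω
Smallest = 827 × (1 − 1/100) = 818.73 Ω.

818.73 Ω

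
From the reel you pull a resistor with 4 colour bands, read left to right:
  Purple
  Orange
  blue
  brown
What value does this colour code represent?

Violet → 7 (first significant figure)
Orange → 3 (second significant figure)
Blue → ×10^6 multiplier
73 × 1000000 = 73000000 Ω

73000000 Ω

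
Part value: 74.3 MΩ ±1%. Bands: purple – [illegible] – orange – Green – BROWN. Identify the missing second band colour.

yellow

74300000 Ω = 743 × 10^5.
The second band gives digit 4 of the significand, and 4 is yellow.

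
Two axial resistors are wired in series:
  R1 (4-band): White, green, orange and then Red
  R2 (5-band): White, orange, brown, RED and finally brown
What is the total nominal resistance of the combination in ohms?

188100 Ω

R1: white, green → 95; orange ×10^3 → 95000 Ω.
R2: white, orange, brown → 931; red ×10^2 → 93100 Ω.
Series: 95000 + 93100 = 188100 Ω.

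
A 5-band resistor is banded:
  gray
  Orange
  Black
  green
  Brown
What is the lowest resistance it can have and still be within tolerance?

Grey → 8 (first significant figure)
Orange → 3 (second significant figure)
Black → 0 (third significant figure)
Green → ×10^5 multiplier
Brown → ±1% tolerance
830 × 100000 = 83000000 Ω
Lowest = 83000000 × (1 − 1/100) = 82170000 Ω.

82170000 Ω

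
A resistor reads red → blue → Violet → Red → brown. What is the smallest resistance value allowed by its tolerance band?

Red → 2 (first significant figure)
Blue → 6 (second significant figure)
Violet → 7 (third significant figure)
Red → ×10^2 multiplier
Brown → ±1% tolerance
267 × 100 = 26700 Ω
Smallest = 26700 × (1 − 1/100) = 26433 Ω.

26433 Ω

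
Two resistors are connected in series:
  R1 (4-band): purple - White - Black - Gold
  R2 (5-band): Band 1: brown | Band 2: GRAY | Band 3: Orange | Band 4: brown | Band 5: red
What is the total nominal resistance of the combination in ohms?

R1: violet, white → 79; black ×1 → 79 Ω.
R2: brown, grey, orange → 183; brown ×10 → 1830 Ω.
Series: 79 + 1830 = 1909 Ω.

1909 Ω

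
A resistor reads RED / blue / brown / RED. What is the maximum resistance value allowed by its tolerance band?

Red → 2 (first significant figure)
Blue → 6 (second significant figure)
Brown → ×10 multiplier
Red → ±2% tolerance
26 × 10 = 260 Ω
Maximum = 260 × (1 + 2/100) = 265.2 Ω.

265.2 Ω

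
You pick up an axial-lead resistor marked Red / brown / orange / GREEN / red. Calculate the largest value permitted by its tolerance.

Red → 2 (first significant figure)
Brown → 1 (second significant figure)
Orange → 3 (third significant figure)
Green → ×10^5 multiplier
Red → ±2% tolerance
213 × 100000 = 21300000 Ω
Largest = 21300000 × (1 + 2/100) = 21726000 Ω.

21726000 Ω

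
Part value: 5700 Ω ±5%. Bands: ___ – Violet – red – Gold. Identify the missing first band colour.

5700 Ω = 57 × 10^2.
The first band gives digit 5 of the significand, and 5 is green.

green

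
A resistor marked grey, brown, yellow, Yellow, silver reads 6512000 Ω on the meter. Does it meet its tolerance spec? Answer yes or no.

Grey → 8 (first significant figure)
Brown → 1 (second significant figure)
Yellow → 4 (third significant figure)
Yellow → ×10^4 multiplier
Silver → ±10% tolerance
814 × 10000 = 8140000 Ω
Allowed range: 7326000 Ω to 8954000 Ω.
6512000 Ω lies outside that range.

no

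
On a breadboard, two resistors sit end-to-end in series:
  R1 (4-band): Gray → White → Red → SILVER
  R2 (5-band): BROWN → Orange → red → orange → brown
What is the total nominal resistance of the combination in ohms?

R1: grey, white → 89; red ×10^2 → 8900 Ω.
R2: brown, orange, red → 132; orange ×10^3 → 132000 Ω.
Series: 8900 + 132000 = 140900 Ω.

140900 Ω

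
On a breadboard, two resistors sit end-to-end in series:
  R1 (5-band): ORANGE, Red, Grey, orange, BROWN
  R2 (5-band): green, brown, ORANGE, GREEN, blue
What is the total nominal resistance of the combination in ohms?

R1: orange, red, grey → 328; orange ×10^3 → 328000 Ω.
R2: green, brown, orange → 513; green ×10^5 → 51300000 Ω.
Series: 328000 + 51300000 = 51628000 Ω.

51628000 Ω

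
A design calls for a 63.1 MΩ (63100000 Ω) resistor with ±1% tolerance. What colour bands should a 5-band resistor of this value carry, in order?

63100000 Ω = 631 × 10^5.
6 → blue
3 → orange
1 → brown
Multiplier 10^5 → green.
±1% tolerance → brown.

blue, orange, brown, green, brown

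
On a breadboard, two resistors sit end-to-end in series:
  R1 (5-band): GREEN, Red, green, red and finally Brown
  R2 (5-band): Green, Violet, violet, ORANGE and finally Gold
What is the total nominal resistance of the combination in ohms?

629500 Ω

R1: green, red, green → 525; red ×10^2 → 52500 Ω.
R2: green, violet, violet → 577; orange ×10^3 → 577000 Ω.
Series: 52500 + 577000 = 629500 Ω.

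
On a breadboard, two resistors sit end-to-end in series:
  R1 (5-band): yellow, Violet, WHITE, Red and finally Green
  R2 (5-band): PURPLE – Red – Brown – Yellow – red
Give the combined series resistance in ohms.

7257900 Ω

R1: yellow, violet, white → 479; red ×10^2 → 47900 Ω.
R2: violet, red, brown → 721; yellow ×10^4 → 7210000 Ω.
Series: 47900 + 7210000 = 7257900 Ω.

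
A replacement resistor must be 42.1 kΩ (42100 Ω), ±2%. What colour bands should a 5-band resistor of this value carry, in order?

42100 Ω = 421 × 10^2.
4 → yellow
2 → red
1 → brown
Multiplier 10^2 → red.
±2% tolerance → red.

yellow, red, brown, red, red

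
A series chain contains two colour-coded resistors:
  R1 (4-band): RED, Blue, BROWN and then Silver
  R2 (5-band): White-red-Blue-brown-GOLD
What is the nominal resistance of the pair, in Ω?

R1: red, blue → 26; brown ×10 → 260 Ω.
R2: white, red, blue → 926; brown ×10 → 9260 Ω.
Series: 260 + 9260 = 9520 Ω.

9520 Ω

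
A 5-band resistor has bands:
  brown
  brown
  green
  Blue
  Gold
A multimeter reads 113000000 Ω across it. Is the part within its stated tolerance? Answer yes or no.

Brown → 1 (first significant figure)
Brown → 1 (second significant figure)
Green → 5 (third significant figure)
Blue → ×10^6 multiplier
Gold → ±5% tolerance
115 × 1000000 = 115000000 Ω
Allowed range: 109250000 Ω to 120750000 Ω.
113000000 Ω lies inside that range.

yes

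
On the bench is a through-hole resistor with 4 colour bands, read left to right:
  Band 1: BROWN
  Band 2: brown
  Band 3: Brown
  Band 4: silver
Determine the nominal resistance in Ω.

110 Ω

Brown → 1 (first significant figure)
Brown → 1 (second significant figure)
Brown → ×10 multiplier
11 × 10 = 110 Ω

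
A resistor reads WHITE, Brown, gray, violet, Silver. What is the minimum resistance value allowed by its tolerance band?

8262000000 Ω

White → 9 (first significant figure)
Brown → 1 (second significant figure)
Grey → 8 (third significant figure)
Violet → ×10^7 multiplier
Silver → ±10% tolerance
918 × 10000000 = 9180000000 Ω
Minimum = 9180000000 × (1 − 10/100) = 8262000000 Ω.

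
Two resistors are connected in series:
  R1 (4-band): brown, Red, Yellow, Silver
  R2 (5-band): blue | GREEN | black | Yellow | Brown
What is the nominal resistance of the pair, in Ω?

6620000 Ω

R1: brown, red → 12; yellow ×10^4 → 120000 Ω.
R2: blue, green, black → 650; yellow ×10^4 → 6500000 Ω.
Series: 120000 + 6500000 = 6620000 Ω.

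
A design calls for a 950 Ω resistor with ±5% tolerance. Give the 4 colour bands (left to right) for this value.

white, green, brown, gold

950 Ω = 95 × 10^1.
9 → white
5 → green
Multiplier 10^1 → brown.
±5% tolerance → gold.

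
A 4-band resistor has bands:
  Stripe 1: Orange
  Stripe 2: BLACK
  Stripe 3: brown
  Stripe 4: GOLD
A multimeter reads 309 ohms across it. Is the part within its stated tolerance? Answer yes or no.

Orange → 3 (first significant figure)
Black → 0 (second significant figure)
Brown → ×10 multiplier
Gold → ±5% tolerance
30 × 10 = 300 Ω
Allowed range: 285 Ω to 315 Ω.
309 ohms lies inside that range.

yes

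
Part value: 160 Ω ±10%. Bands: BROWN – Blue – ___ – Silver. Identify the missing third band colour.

brown

160 Ω = 16 × 10^1.
The third band is the multiplier, 10^1, which is brown.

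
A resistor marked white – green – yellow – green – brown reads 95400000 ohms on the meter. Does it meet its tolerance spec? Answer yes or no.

White → 9 (first significant figure)
Green → 5 (second significant figure)
Yellow → 4 (third significant figure)
Green → ×10^5 multiplier
Brown → ±1% tolerance
954 × 100000 = 95400000 Ω
Allowed range: 94446000 Ω to 96354000 Ω.
95400000 ohms lies inside that range.

yes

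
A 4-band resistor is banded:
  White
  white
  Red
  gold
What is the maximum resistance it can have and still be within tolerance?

White → 9 (first significant figure)
White → 9 (second significant figure)
Red → ×10^2 multiplier
Gold → ±5% tolerance
99 × 100 = 9900 Ω
Maximum = 9900 × (1 + 5/100) = 10395 Ω.

10395 Ω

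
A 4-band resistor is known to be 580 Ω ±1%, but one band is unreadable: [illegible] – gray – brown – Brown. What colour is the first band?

580 Ω = 58 × 10^1.
The first band gives digit 5 of the significand, and 5 is green.

green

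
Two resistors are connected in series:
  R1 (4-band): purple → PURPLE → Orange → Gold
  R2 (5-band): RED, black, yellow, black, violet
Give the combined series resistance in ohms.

77204 Ω

R1: violet, violet → 77; orange ×10^3 → 77000 Ω.
R2: red, black, yellow → 204; black ×1 → 204 Ω.
Series: 77000 + 204 = 77204 Ω.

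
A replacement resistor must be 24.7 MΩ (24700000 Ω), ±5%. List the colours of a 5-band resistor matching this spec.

24700000 Ω = 247 × 10^5.
2 → red
4 → yellow
7 → violet
Multiplier 10^5 → green.
±5% tolerance → gold.

red, yellow, violet, green, gold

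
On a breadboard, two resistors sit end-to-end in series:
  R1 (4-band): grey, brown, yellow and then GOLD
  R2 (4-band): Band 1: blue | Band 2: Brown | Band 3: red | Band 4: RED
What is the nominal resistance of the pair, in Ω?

816100 Ω

R1: grey, brown → 81; yellow ×10^4 → 810000 Ω.
R2: blue, brown → 61; red ×10^2 → 6100 Ω.
Series: 810000 + 6100 = 816100 Ω.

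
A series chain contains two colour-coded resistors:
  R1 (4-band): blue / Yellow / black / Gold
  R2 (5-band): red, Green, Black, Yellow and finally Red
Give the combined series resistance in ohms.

2500064 Ω

R1: blue, yellow → 64; black ×1 → 64 Ω.
R2: red, green, black → 250; yellow ×10^4 → 2500000 Ω.
Series: 64 + 2500000 = 2500064 Ω.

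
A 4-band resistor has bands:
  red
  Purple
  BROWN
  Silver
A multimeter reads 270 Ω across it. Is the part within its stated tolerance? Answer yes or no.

yes

Red → 2 (first significant figure)
Violet → 7 (second significant figure)
Brown → ×10 multiplier
Silver → ±10% tolerance
27 × 10 = 270 Ω
Allowed range: 243 Ω to 297 Ω.
270 Ω lies inside that range.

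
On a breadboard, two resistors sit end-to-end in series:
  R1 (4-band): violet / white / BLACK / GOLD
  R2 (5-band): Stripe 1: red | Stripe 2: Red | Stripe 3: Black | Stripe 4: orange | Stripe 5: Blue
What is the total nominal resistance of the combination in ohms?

220079 Ω

R1: violet, white → 79; black ×1 → 79 Ω.
R2: red, red, black → 220; orange ×10^3 → 220000 Ω.
Series: 79 + 220000 = 220079 Ω.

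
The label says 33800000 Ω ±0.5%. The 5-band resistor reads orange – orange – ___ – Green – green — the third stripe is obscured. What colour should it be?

33800000 Ω = 338 × 10^5.
The third band gives digit 8 of the significand, and 8 is grey.

grey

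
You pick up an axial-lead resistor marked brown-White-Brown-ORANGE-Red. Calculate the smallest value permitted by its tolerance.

Brown → 1 (first significant figure)
White → 9 (second significant figure)
Brown → 1 (third significant figure)
Orange → ×10^3 multiplier
Red → ±2% tolerance
191 × 1000 = 191000 Ω
Smallest = 191000 × (1 − 2/100) = 187180 Ω.

187180 Ω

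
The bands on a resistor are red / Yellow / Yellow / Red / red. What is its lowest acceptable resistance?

Red → 2 (first significant figure)
Yellow → 4 (second significant figure)
Yellow → 4 (third significant figure)
Red → ×10^2 multiplier
Red → ±2% tolerance
244 × 100 = 24400 Ω
Lowest = 24400 × (1 − 2/100) = 23912 Ω.

23912 Ω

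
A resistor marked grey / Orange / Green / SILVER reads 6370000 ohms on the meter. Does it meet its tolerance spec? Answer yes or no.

Grey → 8 (first significant figure)
Orange → 3 (second significant figure)
Green → ×10^5 multiplier
Silver → ±10% tolerance
83 × 100000 = 8300000 Ω
Allowed range: 7470000 Ω to 9130000 Ω.
6370000 ohms lies outside that range.

no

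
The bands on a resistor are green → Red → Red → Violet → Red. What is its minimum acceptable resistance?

Green → 5 (first significant figure)
Red → 2 (second significant figure)
Red → 2 (third significant figure)
Violet → ×10^7 multiplier
Red → ±2% tolerance
522 × 10000000 = 5220000000 Ω
Minimum = 5220000000 × (1 − 2/100) = 5115600000 Ω.

5115600000 Ω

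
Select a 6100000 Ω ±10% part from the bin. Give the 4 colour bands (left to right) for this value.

blue, brown, green, silver

6100000 Ω = 61 × 10^5.
6 → blue
1 → brown
Multiplier 10^5 → green.
±10% tolerance → silver.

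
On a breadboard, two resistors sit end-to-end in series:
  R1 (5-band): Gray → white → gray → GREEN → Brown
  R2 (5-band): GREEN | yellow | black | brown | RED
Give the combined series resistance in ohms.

R1: grey, white, grey → 898; green ×10^5 → 89800000 Ω.
R2: green, yellow, black → 540; brown ×10 → 5400 Ω.
Series: 89800000 + 5400 = 89805400 Ω.

89805400 Ω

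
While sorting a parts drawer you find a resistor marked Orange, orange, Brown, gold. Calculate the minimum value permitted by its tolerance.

Orange → 3 (first significant figure)
Orange → 3 (second significant figure)
Brown → ×10 multiplier
Gold → ±5% tolerance
33 × 10 = 330 Ω
Minimum = 330 × (1 − 5/100) = 313.5 Ω.

313.5 Ω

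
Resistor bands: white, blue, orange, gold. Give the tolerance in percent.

±5%

The last band, gold, is the tolerance band.
Gold corresponds to ±5%.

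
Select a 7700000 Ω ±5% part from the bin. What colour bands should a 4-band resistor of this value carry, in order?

violet, violet, green, gold

7700000 Ω = 77 × 10^5.
7 → violet
7 → violet
Multiplier 10^5 → green.
±5% tolerance → gold.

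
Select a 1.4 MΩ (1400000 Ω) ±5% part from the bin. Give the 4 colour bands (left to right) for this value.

1400000 Ω = 14 × 10^5.
1 → brown
4 → yellow
Multiplier 10^5 → green.
±5% tolerance → gold.

brown, yellow, green, gold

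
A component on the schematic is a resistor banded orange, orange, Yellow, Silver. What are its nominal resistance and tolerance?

330000 Ω ±10%

Orange → 3 (first significant figure)
Orange → 3 (second significant figure)
Yellow → ×10^4 multiplier
Silver → ±10% tolerance
33 × 10000 = 330000 Ω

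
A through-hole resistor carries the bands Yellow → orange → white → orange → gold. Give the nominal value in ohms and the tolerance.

Yellow → 4 (first significant figure)
Orange → 3 (second significant figure)
White → 9 (third significant figure)
Orange → ×10^3 multiplier
Gold → ±5% tolerance
439 × 1000 = 439000 Ω

439000 Ω ±5%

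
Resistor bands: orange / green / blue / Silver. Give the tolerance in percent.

±10%

The last band, silver, is the tolerance band.
Silver corresponds to ±10%.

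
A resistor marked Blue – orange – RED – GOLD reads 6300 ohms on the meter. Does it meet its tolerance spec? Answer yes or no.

yes

Blue → 6 (first significant figure)
Orange → 3 (second significant figure)
Red → ×10^2 multiplier
Gold → ±5% tolerance
63 × 100 = 6300 Ω
Allowed range: 5985 Ω to 6615 Ω.
6300 ohms lies inside that range.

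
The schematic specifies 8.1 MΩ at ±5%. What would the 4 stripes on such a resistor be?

8100000 Ω = 81 × 10^5.
8 → grey
1 → brown
Multiplier 10^5 → green.
±5% tolerance → gold.

grey, brown, green, gold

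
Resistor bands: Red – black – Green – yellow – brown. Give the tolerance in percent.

The last band, brown, is the tolerance band.
Brown corresponds to ±1%.

±1%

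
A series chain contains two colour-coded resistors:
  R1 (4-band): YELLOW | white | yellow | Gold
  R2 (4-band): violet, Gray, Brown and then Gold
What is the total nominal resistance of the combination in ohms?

490780 Ω

R1: yellow, white → 49; yellow ×10^4 → 490000 Ω.
R2: violet, grey → 78; brown ×10 → 780 Ω.
Series: 490000 + 780 = 490780 Ω.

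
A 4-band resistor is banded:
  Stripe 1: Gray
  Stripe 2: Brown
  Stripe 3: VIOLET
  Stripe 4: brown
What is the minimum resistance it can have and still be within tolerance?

Grey → 8 (first significant figure)
Brown → 1 (second significant figure)
Violet → ×10^7 multiplier
Brown → ±1% tolerance
81 × 10000000 = 810000000 Ω
Minimum = 810000000 × (1 − 1/100) = 801900000 Ω.

801900000 Ω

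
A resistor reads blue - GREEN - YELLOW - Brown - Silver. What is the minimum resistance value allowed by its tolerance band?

Blue → 6 (first significant figure)
Green → 5 (second significant figure)
Yellow → 4 (third significant figure)
Brown → ×10 multiplier
Silver → ±10% tolerance
654 × 10 = 6540 Ω
Minimum = 6540 × (1 − 10/100) = 5886 Ω.

5886 Ω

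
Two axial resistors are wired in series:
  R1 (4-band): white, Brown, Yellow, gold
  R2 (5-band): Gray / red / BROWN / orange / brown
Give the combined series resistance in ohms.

R1: white, brown → 91; yellow ×10^4 → 910000 Ω.
R2: grey, red, brown → 821; orange ×10^3 → 821000 Ω.
Series: 910000 + 821000 = 1731000 Ω.

1731000 Ω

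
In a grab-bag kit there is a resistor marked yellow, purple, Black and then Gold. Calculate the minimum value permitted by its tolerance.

44.65 Ω

Yellow → 4 (first significant figure)
Violet → 7 (second significant figure)
Black → ×1 multiplier
Gold → ±5% tolerance
47 × 1 = 47 Ω
Minimum = 47 × (1 − 5/100) = 44.65 Ω.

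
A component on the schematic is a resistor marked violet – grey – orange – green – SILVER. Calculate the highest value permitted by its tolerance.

Violet → 7 (first significant figure)
Grey → 8 (second significant figure)
Orange → 3 (third significant figure)
Green → ×10^5 multiplier
Silver → ±10% tolerance
783 × 100000 = 78300000 Ω
Highest = 78300000 × (1 + 10/100) = 86130000 Ω.

86130000 Ω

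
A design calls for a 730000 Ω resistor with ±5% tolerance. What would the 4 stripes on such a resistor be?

730000 Ω = 73 × 10^4.
7 → violet
3 → orange
Multiplier 10^4 → yellow.
±5% tolerance → gold.

violet, orange, yellow, gold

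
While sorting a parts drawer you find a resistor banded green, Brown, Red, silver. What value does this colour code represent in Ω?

Green → 5 (first significant figure)
Brown → 1 (second significant figure)
Red → ×10^2 multiplier
51 × 100 = 5100 Ω

5100 Ω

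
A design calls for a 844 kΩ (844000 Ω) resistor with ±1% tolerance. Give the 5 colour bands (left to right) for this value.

grey, yellow, yellow, orange, brown

844000 Ω = 844 × 10^3.
8 → grey
4 → yellow
4 → yellow
Multiplier 10^3 → orange.
±1% tolerance → brown.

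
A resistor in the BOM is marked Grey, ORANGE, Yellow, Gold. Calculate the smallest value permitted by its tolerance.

788500 Ω

Grey → 8 (first significant figure)
Orange → 3 (second significant figure)
Yellow → ×10^4 multiplier
Gold → ±5% tolerance
83 × 10000 = 830000 Ω
Smallest = 830000 × (1 − 5/100) = 788500 Ω.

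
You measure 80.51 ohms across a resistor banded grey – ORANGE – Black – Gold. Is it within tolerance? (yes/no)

yes

Grey → 8 (first significant figure)
Orange → 3 (second significant figure)
Black → ×1 multiplier
Gold → ±5% tolerance
83 × 1 = 83 Ω
Allowed range: 78.85 Ω to 87.15 Ω.
80.51 ohms lies inside that range.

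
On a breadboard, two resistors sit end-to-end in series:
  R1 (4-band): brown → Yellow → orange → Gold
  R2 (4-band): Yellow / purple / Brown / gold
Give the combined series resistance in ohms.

R1: brown, yellow → 14; orange ×10^3 → 14000 Ω.
R2: yellow, violet → 47; brown ×10 → 470 Ω.
Series: 14000 + 470 = 14470 Ω.

14470 Ω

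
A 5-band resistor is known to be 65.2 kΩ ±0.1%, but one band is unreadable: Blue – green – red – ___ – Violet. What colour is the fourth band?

65200 Ω = 652 × 10^2.
The fourth band is the multiplier, 10^2, which is red.

red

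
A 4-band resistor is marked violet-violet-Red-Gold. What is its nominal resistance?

Violet → 7 (first significant figure)
Violet → 7 (second significant figure)
Red → ×10^2 multiplier
77 × 100 = 7700 Ω

7700 Ω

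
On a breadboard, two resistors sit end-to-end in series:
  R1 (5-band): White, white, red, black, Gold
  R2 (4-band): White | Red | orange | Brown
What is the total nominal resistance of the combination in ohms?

92992 Ω

R1: white, white, red → 992; black ×1 → 992 Ω.
R2: white, red → 92; orange ×10^3 → 92000 Ω.
Series: 992 + 92000 = 92992 Ω.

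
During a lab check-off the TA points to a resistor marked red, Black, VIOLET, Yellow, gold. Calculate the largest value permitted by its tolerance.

2173500 Ω

Red → 2 (first significant figure)
Black → 0 (second significant figure)
Violet → 7 (third significant figure)
Yellow → ×10^4 multiplier
Gold → ±5% tolerance
207 × 10000 = 2070000 Ω
Largest = 2070000 × (1 + 5/100) = 2173500 Ω.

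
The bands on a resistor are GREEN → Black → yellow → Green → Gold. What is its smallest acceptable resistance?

47880000 Ω

Green → 5 (first significant figure)
Black → 0 (second significant figure)
Yellow → 4 (third significant figure)
Green → ×10^5 multiplier
Gold → ±5% tolerance
504 × 100000 = 50400000 Ω
Smallest = 50400000 × (1 − 5/100) = 47880000 Ω.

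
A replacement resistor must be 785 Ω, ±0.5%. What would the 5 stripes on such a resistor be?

785 Ω = 785 × 10^0.
7 → violet
8 → grey
5 → green
Multiplier 10^0 → black.
±0.5% tolerance → green.

violet, grey, green, black, green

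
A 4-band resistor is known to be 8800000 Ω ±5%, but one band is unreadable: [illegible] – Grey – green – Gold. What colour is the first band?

8800000 Ω = 88 × 10^5.
The first band gives digit 8 of the significand, and 8 is grey.

grey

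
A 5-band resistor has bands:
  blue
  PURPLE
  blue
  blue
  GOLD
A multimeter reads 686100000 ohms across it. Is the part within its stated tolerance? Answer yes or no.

yes

Blue → 6 (first significant figure)
Violet → 7 (second significant figure)
Blue → 6 (third significant figure)
Blue → ×10^6 multiplier
Gold → ±5% tolerance
676 × 1000000 = 676000000 Ω
Allowed range: 642200000 Ω to 709800000 Ω.
686100000 ohms lies inside that range.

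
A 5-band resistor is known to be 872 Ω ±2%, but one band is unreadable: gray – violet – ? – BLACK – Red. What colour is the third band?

872 Ω = 872 × 10^0.
The third band gives digit 2 of the significand, and 2 is red.

red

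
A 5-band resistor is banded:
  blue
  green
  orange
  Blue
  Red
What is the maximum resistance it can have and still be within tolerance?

Blue → 6 (first significant figure)
Green → 5 (second significant figure)
Orange → 3 (third significant figure)
Blue → ×10^6 multiplier
Red → ±2% tolerance
653 × 1000000 = 653000000 Ω
Maximum = 653000000 × (1 + 2/100) = 666060000 Ω.

666060000 Ω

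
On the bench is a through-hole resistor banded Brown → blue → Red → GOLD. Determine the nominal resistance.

Brown → 1 (first significant figure)
Blue → 6 (second significant figure)
Red → ×10^2 multiplier
16 × 100 = 1600 Ω

1600 Ω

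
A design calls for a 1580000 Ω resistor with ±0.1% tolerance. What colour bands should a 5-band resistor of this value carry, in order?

brown, green, grey, yellow, violet

1580000 Ω = 158 × 10^4.
1 → brown
5 → green
8 → grey
Multiplier 10^4 → yellow.
±0.1% tolerance → violet.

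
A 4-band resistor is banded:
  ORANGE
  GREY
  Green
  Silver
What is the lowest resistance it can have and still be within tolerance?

3420000 Ω

Orange → 3 (first significant figure)
Grey → 8 (second significant figure)
Green → ×10^5 multiplier
Silver → ±10% tolerance
38 × 100000 = 3800000 Ω
Lowest = 3800000 × (1 − 10/100) = 3420000 Ω.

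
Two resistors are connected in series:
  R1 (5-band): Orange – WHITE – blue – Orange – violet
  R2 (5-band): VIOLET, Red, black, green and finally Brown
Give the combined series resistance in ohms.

72396000 Ω

R1: orange, white, blue → 396; orange ×10^3 → 396000 Ω.
R2: violet, red, black → 720; green ×10^5 → 72000000 Ω.
Series: 396000 + 72000000 = 72396000 Ω.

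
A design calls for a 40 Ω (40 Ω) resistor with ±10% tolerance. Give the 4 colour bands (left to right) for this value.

40 Ω = 40 × 10^0.
4 → yellow
0 → black
Multiplier 10^0 → black.
±10% tolerance → silver.

yellow, black, black, silver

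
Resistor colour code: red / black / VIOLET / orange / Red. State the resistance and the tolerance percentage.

Red → 2 (first significant figure)
Black → 0 (second significant figure)
Violet → 7 (third significant figure)
Orange → ×10^3 multiplier
Red → ±2% tolerance
207 × 1000 = 207000 Ω

207000 Ω ±2%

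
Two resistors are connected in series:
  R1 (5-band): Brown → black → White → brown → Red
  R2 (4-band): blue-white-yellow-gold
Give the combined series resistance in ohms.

R1: brown, black, white → 109; brown ×10 → 1090 Ω.
R2: blue, white → 69; yellow ×10^4 → 690000 Ω.
Series: 1090 + 690000 = 691090 Ω.

691090 Ω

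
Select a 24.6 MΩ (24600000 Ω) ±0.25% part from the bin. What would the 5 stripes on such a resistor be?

24600000 Ω = 246 × 10^5.
2 → red
4 → yellow
6 → blue
Multiplier 10^5 → green.
±0.25% tolerance → blue.

red, yellow, blue, green, blue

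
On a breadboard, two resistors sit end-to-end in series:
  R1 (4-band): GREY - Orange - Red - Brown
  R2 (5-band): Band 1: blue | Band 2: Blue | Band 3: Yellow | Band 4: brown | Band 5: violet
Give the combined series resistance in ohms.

14940 Ω

R1: grey, orange → 83; red ×10^2 → 8300 Ω.
R2: blue, blue, yellow → 664; brown ×10 → 6640 Ω.
Series: 8300 + 6640 = 14940 Ω.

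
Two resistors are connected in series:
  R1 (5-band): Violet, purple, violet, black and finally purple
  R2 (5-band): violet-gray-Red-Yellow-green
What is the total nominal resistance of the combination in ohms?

7820777 Ω

R1: violet, violet, violet → 777; black ×1 → 777 Ω.
R2: violet, grey, red → 782; yellow ×10^4 → 7820000 Ω.
Series: 777 + 7820000 = 7820777 Ω.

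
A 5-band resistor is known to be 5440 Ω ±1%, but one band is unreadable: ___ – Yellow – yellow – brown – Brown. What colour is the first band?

5440 Ω = 544 × 10^1.
The first band gives digit 5 of the significand, and 5 is green.

green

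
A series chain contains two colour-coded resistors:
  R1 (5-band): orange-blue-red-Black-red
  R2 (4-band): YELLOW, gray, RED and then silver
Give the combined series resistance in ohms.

5162 Ω

R1: orange, blue, red → 362; black ×1 → 362 Ω.
R2: yellow, grey → 48; red ×10^2 → 4800 Ω.
Series: 362 + 4800 = 5162 Ω.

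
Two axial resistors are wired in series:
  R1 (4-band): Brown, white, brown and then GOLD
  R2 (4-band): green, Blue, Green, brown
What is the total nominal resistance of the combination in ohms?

R1: brown, white → 19; brown ×10 → 190 Ω.
R2: green, blue → 56; green ×10^5 → 5600000 Ω.
Series: 190 + 5600000 = 5600190 Ω.

5600190 Ω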